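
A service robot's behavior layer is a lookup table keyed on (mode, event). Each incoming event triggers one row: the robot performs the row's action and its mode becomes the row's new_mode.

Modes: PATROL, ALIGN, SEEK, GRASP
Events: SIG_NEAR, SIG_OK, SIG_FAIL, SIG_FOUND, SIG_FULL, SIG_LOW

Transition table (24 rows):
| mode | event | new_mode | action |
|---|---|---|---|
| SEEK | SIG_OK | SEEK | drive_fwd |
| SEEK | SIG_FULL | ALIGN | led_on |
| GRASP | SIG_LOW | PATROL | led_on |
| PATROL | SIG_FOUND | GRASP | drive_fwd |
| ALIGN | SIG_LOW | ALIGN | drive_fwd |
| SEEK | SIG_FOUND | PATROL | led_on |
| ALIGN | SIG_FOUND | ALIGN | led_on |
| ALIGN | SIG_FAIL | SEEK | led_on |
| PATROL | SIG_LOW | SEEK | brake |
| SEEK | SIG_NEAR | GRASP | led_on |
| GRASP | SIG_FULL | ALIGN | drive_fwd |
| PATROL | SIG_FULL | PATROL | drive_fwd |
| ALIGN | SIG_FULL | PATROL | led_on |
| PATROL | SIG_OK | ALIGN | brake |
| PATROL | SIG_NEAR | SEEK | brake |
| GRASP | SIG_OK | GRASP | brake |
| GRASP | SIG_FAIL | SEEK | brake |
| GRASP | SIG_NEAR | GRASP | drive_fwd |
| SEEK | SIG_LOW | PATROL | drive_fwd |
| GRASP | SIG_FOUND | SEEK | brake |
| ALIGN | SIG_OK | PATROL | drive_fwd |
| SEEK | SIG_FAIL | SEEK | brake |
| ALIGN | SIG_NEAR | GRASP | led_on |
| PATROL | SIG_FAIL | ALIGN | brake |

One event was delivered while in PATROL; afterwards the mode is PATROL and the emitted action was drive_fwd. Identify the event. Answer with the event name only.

try SIG_NEAR: (PATROL, SIG_NEAR) → (SEEK, brake)
try SIG_OK: (PATROL, SIG_OK) → (ALIGN, brake)
try SIG_FAIL: (PATROL, SIG_FAIL) → (ALIGN, brake)
try SIG_FOUND: (PATROL, SIG_FOUND) → (GRASP, drive_fwd)
try SIG_FULL: (PATROL, SIG_FULL) → (PATROL, drive_fwd)  ← matches
try SIG_LOW: (PATROL, SIG_LOW) → (SEEK, brake)

SIG_FULL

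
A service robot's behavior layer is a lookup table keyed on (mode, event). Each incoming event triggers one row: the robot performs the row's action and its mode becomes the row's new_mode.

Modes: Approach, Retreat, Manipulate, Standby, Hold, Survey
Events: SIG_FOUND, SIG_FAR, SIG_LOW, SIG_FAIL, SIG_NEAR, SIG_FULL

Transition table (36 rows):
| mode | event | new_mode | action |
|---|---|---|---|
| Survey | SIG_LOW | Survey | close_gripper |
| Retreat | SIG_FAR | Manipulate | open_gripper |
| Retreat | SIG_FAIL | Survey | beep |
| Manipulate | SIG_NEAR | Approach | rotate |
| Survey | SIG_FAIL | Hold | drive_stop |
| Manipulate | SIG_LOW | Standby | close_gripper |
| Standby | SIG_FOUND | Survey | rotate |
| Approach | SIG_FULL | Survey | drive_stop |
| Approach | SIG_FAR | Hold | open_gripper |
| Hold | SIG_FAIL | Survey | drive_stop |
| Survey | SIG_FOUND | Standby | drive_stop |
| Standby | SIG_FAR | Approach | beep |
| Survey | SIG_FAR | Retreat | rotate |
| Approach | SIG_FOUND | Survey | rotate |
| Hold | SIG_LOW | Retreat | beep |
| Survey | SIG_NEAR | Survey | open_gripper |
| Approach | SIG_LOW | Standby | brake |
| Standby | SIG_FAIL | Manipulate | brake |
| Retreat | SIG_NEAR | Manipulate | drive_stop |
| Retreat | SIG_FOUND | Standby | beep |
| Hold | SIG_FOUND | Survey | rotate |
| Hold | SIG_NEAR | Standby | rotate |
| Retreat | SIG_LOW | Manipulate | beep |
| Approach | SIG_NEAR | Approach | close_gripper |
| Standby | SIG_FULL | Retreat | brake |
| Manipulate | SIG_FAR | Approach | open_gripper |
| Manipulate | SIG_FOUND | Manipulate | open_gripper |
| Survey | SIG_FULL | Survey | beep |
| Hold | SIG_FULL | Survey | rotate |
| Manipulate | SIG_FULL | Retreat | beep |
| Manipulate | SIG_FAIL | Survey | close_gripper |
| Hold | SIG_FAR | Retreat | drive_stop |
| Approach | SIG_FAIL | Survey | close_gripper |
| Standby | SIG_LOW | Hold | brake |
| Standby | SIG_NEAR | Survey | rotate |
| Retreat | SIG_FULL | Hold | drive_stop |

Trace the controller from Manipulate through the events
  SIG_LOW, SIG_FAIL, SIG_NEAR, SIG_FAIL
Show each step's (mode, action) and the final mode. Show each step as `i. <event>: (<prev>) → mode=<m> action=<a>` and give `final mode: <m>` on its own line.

final mode: Survey

1. SIG_LOW: (Manipulate) → mode=Standby action=close_gripper
2. SIG_FAIL: (Standby) → mode=Manipulate action=brake
3. SIG_NEAR: (Manipulate) → mode=Approach action=rotate
4. SIG_FAIL: (Approach) → mode=Survey action=close_gripper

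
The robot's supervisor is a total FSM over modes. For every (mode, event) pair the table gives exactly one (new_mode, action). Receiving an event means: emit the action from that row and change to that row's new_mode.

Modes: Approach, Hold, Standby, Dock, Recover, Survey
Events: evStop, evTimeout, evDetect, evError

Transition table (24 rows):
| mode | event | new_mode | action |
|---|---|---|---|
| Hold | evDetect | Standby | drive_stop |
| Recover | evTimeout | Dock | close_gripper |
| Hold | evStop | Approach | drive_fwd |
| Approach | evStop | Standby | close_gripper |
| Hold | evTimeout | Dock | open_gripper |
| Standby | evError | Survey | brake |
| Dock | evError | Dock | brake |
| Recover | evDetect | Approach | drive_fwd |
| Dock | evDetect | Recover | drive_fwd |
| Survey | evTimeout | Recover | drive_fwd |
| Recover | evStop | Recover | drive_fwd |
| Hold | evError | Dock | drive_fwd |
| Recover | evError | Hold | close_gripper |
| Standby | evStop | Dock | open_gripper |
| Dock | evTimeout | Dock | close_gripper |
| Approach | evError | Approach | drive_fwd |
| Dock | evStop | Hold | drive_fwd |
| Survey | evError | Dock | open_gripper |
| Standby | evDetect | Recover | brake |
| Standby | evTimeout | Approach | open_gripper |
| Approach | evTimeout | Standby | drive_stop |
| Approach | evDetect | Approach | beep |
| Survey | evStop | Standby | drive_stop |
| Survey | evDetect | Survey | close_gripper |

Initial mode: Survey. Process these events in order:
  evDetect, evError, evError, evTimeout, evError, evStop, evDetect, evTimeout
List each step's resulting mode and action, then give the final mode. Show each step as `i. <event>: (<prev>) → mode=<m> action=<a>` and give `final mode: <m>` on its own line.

final mode: Approach

1. evDetect: (Survey) → mode=Survey action=close_gripper
2. evError: (Survey) → mode=Dock action=open_gripper
3. evError: (Dock) → mode=Dock action=brake
4. evTimeout: (Dock) → mode=Dock action=close_gripper
5. evError: (Dock) → mode=Dock action=brake
6. evStop: (Dock) → mode=Hold action=drive_fwd
7. evDetect: (Hold) → mode=Standby action=drive_stop
8. evTimeout: (Standby) → mode=Approach action=open_gripper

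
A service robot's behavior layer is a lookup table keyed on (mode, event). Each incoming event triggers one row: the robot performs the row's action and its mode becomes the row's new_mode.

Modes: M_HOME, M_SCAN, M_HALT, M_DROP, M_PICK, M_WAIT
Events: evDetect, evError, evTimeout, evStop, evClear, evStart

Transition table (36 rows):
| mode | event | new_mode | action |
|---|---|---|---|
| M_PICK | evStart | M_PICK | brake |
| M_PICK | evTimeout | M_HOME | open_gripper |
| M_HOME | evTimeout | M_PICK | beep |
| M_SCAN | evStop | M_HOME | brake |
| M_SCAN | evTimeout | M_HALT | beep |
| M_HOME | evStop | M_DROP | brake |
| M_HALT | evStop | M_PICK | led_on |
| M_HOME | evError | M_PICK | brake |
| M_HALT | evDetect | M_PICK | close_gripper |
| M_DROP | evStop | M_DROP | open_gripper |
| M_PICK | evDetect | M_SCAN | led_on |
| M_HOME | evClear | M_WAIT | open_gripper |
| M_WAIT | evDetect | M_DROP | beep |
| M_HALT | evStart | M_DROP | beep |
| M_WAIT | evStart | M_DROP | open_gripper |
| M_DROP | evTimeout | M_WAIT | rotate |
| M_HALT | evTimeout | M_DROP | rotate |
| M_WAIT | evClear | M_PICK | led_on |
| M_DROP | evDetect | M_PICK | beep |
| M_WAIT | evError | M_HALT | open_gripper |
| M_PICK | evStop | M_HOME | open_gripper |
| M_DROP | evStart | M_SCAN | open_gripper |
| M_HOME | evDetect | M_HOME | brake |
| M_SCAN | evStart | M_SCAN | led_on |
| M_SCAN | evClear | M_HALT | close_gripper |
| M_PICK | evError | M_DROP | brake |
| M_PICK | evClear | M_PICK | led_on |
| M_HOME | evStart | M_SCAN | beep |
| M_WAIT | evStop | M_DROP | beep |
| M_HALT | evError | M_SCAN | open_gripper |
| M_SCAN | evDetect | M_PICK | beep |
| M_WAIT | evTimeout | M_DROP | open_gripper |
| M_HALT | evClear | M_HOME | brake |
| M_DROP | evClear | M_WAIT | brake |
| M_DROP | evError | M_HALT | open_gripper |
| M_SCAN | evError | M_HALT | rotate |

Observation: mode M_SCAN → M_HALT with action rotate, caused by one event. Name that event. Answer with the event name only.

try evDetect: (M_SCAN, evDetect) → (M_PICK, beep)
try evError: (M_SCAN, evError) → (M_HALT, rotate)  ← matches
try evTimeout: (M_SCAN, evTimeout) → (M_HALT, beep)
try evStop: (M_SCAN, evStop) → (M_HOME, brake)
try evClear: (M_SCAN, evClear) → (M_HALT, close_gripper)
try evStart: (M_SCAN, evStart) → (M_SCAN, led_on)

evError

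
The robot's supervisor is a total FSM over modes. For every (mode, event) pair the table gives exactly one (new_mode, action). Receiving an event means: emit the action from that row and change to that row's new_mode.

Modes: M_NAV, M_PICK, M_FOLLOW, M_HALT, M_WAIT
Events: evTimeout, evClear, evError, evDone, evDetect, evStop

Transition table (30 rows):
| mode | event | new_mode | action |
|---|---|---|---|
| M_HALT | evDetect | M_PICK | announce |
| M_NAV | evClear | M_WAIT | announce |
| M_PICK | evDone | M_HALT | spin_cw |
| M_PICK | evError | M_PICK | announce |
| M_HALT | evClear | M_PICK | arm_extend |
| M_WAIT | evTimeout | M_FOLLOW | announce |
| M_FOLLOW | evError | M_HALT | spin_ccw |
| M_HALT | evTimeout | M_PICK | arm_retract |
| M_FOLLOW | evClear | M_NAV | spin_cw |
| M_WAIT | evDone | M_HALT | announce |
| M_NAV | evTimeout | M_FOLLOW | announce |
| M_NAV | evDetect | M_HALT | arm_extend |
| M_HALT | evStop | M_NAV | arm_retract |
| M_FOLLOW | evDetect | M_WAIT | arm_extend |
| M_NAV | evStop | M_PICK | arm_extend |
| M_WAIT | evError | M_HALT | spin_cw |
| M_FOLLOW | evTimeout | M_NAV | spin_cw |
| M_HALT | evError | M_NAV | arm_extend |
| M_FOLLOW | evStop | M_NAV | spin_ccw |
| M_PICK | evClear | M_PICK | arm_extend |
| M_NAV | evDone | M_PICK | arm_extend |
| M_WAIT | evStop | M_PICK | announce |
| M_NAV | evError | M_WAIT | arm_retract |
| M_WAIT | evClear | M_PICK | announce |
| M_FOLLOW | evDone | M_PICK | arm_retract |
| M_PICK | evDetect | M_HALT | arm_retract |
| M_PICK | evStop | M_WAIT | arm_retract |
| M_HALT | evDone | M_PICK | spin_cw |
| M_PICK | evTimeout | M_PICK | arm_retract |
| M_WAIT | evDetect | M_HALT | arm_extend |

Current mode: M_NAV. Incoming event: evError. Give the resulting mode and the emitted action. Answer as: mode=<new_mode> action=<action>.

mode=M_WAIT action=arm_retract

current mode = M_NAV; filter table to that mode:
  (M_NAV, evClear) → (M_WAIT, announce)
  (M_NAV, evTimeout) → (M_FOLLOW, announce)
  (M_NAV, evDetect) → (M_HALT, arm_extend)
  (M_NAV, evStop) → (M_PICK, arm_extend)
  (M_NAV, evDone) → (M_PICK, arm_extend)
  (M_NAV, evError) → (M_WAIT, arm_retract)  ← event matches
event = evError selects (M_WAIT, arm_retract)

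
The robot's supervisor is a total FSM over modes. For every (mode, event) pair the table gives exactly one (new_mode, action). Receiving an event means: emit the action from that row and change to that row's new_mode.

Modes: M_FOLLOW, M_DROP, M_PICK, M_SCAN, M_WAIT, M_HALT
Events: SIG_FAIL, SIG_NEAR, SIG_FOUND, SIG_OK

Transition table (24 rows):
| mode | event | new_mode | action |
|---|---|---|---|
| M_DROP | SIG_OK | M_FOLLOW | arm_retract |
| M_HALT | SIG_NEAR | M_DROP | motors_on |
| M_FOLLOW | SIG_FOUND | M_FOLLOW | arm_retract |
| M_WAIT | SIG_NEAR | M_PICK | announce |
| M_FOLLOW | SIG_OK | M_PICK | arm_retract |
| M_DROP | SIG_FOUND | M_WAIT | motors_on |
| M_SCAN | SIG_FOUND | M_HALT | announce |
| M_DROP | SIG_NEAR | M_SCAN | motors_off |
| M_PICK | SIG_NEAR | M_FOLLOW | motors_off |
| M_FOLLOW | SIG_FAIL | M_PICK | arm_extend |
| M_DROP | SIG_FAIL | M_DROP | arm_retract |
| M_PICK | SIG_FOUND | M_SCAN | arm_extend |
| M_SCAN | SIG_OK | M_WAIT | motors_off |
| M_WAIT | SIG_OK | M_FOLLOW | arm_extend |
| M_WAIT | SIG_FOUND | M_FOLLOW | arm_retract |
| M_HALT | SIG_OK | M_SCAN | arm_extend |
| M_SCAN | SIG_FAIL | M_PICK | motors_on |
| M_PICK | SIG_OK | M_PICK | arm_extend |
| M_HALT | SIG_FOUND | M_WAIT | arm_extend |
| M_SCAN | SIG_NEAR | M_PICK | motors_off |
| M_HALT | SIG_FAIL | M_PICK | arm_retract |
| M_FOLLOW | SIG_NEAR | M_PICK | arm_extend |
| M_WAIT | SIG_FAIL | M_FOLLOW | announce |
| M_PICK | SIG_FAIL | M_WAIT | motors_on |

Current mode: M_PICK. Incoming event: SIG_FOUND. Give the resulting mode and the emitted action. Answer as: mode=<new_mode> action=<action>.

mode=M_SCAN action=arm_extend

current mode = M_PICK; filter table to that mode:
  (M_PICK, SIG_NEAR) → (M_FOLLOW, motors_off)
  (M_PICK, SIG_FOUND) → (M_SCAN, arm_extend)  ← event matches
  (M_PICK, SIG_OK) → (M_PICK, arm_extend)
  (M_PICK, SIG_FAIL) → (M_WAIT, motors_on)
event = SIG_FOUND selects (M_SCAN, arm_extend)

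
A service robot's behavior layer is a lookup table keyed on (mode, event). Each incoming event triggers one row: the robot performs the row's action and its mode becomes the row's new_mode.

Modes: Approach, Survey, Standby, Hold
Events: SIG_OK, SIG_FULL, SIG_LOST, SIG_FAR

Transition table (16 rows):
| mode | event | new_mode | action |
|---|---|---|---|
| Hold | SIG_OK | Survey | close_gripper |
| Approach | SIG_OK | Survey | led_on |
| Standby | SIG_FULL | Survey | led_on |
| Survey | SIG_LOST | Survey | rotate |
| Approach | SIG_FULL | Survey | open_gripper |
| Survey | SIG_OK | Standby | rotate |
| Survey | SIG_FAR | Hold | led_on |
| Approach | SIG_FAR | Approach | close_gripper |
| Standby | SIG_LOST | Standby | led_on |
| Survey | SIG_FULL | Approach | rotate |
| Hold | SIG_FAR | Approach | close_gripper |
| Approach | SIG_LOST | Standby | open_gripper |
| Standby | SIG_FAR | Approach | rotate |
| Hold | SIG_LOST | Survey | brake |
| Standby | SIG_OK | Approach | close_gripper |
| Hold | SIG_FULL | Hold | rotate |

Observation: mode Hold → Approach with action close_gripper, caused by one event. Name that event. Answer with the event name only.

try SIG_OK: (Hold, SIG_OK) → (Survey, close_gripper)
try SIG_FULL: (Hold, SIG_FULL) → (Hold, rotate)
try SIG_LOST: (Hold, SIG_LOST) → (Survey, brake)
try SIG_FAR: (Hold, SIG_FAR) → (Approach, close_gripper)  ← matches

SIG_FAR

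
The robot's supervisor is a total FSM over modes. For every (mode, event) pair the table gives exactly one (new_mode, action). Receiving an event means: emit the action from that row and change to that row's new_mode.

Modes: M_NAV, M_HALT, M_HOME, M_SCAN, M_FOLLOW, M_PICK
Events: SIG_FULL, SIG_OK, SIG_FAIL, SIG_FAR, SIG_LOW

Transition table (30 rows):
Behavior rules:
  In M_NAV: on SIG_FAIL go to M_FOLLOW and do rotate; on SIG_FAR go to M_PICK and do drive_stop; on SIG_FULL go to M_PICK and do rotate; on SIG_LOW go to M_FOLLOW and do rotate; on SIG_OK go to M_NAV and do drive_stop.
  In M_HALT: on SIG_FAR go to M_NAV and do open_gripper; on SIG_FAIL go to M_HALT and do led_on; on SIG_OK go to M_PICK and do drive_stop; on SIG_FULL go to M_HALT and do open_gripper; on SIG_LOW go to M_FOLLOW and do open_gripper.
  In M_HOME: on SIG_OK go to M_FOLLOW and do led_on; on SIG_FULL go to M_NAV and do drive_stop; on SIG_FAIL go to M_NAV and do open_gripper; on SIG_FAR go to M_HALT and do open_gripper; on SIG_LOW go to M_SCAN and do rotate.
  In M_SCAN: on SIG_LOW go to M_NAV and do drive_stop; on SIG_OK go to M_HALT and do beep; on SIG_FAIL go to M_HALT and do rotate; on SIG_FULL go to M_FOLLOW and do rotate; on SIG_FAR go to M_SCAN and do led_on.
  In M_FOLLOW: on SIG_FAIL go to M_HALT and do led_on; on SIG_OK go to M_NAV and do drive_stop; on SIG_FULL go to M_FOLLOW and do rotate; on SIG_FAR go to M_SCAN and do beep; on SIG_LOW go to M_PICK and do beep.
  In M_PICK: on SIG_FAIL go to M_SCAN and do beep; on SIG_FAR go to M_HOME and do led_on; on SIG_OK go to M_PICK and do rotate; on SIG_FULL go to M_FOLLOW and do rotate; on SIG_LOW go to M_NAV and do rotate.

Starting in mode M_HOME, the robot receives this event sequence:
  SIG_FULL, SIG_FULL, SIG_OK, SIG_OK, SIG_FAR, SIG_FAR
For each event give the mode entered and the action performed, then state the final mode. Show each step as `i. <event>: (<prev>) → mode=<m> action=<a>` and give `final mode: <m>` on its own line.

final mode: M_HALT

1. SIG_FULL: (M_HOME) → mode=M_NAV action=drive_stop
2. SIG_FULL: (M_NAV) → mode=M_PICK action=rotate
3. SIG_OK: (M_PICK) → mode=M_PICK action=rotate
4. SIG_OK: (M_PICK) → mode=M_PICK action=rotate
5. SIG_FAR: (M_PICK) → mode=M_HOME action=led_on
6. SIG_FAR: (M_HOME) → mode=M_HALT action=open_gripper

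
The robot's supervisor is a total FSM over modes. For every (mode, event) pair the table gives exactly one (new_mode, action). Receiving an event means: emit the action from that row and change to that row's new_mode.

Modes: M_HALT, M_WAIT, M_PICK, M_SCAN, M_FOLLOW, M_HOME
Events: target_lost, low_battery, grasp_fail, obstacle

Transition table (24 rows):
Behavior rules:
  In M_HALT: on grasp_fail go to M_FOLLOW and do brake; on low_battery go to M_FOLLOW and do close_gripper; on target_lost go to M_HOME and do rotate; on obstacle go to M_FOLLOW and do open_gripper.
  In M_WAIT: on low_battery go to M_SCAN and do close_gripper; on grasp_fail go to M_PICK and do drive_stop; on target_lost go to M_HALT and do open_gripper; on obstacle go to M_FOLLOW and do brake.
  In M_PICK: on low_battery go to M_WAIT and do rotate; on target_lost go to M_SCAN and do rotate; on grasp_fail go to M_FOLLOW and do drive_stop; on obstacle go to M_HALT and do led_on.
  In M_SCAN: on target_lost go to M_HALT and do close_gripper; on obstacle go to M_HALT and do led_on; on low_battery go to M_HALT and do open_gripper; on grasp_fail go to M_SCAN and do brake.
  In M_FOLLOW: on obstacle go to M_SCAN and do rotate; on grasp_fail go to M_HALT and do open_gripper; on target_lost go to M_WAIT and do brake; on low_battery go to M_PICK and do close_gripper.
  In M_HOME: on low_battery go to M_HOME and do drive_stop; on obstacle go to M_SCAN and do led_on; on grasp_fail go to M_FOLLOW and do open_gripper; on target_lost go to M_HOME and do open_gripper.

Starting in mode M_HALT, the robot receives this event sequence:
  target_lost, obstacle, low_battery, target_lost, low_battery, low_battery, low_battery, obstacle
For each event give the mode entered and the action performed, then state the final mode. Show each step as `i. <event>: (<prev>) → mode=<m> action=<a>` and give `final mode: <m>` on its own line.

1. target_lost: (M_HALT) → mode=M_HOME action=rotate
2. obstacle: (M_HOME) → mode=M_SCAN action=led_on
3. low_battery: (M_SCAN) → mode=M_HALT action=open_gripper
4. target_lost: (M_HALT) → mode=M_HOME action=rotate
5. low_battery: (M_HOME) → mode=M_HOME action=drive_stop
6. low_battery: (M_HOME) → mode=M_HOME action=drive_stop
7. low_battery: (M_HOME) → mode=M_HOME action=drive_stop
8. obstacle: (M_HOME) → mode=M_SCAN action=led_on

final mode: M_SCAN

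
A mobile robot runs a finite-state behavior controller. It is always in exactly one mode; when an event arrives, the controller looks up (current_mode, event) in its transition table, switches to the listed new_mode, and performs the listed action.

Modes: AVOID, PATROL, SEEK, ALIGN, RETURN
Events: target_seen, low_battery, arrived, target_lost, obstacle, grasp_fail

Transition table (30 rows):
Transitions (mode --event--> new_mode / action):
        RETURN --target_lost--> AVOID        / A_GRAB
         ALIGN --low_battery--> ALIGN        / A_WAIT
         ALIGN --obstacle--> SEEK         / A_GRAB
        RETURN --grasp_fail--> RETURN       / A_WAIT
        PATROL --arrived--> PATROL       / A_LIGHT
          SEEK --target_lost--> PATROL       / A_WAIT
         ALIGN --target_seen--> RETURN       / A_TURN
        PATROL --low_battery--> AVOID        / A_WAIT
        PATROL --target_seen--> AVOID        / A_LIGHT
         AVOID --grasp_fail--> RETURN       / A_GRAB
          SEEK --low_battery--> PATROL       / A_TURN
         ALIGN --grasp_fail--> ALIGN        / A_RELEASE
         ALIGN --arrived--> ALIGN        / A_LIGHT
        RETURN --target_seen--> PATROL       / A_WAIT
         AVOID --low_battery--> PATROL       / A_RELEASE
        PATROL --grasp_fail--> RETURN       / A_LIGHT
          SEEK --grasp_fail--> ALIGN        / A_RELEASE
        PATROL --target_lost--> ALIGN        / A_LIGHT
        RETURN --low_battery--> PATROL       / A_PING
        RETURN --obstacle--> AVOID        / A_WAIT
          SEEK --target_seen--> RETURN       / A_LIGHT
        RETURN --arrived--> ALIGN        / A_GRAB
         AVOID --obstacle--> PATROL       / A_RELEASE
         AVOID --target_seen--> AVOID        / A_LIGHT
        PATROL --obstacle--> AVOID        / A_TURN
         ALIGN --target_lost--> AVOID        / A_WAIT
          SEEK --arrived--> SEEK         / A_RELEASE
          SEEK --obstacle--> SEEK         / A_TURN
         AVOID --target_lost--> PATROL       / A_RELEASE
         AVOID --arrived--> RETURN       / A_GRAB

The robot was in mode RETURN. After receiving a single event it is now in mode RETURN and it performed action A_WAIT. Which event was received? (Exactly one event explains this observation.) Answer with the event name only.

try target_seen: (RETURN, target_seen) → (PATROL, A_WAIT)
try low_battery: (RETURN, low_battery) → (PATROL, A_PING)
try arrived: (RETURN, arrived) → (ALIGN, A_GRAB)
try target_lost: (RETURN, target_lost) → (AVOID, A_GRAB)
try obstacle: (RETURN, obstacle) → (AVOID, A_WAIT)
try grasp_fail: (RETURN, grasp_fail) → (RETURN, A_WAIT)  ← matches

grasp_fail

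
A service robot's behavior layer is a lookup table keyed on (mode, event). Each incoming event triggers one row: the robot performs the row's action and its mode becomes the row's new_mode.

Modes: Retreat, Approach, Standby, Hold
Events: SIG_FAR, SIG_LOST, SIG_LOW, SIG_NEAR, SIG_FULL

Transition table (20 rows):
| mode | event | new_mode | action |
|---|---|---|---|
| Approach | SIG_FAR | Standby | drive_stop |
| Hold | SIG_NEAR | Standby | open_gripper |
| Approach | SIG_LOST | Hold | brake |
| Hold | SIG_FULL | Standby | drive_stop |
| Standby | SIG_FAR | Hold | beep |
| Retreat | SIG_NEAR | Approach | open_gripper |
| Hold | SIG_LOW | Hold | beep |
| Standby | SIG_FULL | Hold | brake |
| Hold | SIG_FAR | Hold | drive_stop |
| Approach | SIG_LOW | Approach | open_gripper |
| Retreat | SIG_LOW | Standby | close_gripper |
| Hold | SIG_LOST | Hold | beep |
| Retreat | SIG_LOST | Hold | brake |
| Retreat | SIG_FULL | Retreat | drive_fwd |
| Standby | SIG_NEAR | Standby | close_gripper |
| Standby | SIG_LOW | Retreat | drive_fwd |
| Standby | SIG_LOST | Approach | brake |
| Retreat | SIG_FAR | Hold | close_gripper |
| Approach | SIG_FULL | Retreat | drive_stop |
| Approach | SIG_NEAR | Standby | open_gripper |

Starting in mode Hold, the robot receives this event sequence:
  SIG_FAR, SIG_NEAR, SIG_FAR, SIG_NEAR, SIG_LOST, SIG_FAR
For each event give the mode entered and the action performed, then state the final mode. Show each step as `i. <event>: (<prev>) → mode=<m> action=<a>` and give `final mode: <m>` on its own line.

1. SIG_FAR: (Hold) → mode=Hold action=drive_stop
2. SIG_NEAR: (Hold) → mode=Standby action=open_gripper
3. SIG_FAR: (Standby) → mode=Hold action=beep
4. SIG_NEAR: (Hold) → mode=Standby action=open_gripper
5. SIG_LOST: (Standby) → mode=Approach action=brake
6. SIG_FAR: (Approach) → mode=Standby action=drive_stop

final mode: Standby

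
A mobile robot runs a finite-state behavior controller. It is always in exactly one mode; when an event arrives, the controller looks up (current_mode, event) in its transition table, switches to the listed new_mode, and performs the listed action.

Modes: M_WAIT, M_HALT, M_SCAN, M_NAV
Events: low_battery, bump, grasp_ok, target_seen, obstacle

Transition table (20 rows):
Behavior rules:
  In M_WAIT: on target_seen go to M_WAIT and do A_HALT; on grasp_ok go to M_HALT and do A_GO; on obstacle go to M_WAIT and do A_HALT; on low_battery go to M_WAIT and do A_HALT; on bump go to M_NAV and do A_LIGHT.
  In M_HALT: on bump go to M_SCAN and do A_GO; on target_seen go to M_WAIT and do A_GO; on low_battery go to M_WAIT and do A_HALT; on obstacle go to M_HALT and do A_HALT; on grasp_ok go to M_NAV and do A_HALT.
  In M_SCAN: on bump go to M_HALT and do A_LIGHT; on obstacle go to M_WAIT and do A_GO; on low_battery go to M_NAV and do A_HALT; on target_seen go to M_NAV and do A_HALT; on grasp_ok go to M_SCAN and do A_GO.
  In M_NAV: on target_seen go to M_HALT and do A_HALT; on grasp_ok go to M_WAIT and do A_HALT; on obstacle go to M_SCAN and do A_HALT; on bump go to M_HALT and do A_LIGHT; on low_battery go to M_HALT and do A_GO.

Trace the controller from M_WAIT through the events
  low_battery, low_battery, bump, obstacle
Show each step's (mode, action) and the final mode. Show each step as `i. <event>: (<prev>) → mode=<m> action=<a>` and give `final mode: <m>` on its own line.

final mode: M_SCAN

1. low_battery: (M_WAIT) → mode=M_WAIT action=A_HALT
2. low_battery: (M_WAIT) → mode=M_WAIT action=A_HALT
3. bump: (M_WAIT) → mode=M_NAV action=A_LIGHT
4. obstacle: (M_NAV) → mode=M_SCAN action=A_HALT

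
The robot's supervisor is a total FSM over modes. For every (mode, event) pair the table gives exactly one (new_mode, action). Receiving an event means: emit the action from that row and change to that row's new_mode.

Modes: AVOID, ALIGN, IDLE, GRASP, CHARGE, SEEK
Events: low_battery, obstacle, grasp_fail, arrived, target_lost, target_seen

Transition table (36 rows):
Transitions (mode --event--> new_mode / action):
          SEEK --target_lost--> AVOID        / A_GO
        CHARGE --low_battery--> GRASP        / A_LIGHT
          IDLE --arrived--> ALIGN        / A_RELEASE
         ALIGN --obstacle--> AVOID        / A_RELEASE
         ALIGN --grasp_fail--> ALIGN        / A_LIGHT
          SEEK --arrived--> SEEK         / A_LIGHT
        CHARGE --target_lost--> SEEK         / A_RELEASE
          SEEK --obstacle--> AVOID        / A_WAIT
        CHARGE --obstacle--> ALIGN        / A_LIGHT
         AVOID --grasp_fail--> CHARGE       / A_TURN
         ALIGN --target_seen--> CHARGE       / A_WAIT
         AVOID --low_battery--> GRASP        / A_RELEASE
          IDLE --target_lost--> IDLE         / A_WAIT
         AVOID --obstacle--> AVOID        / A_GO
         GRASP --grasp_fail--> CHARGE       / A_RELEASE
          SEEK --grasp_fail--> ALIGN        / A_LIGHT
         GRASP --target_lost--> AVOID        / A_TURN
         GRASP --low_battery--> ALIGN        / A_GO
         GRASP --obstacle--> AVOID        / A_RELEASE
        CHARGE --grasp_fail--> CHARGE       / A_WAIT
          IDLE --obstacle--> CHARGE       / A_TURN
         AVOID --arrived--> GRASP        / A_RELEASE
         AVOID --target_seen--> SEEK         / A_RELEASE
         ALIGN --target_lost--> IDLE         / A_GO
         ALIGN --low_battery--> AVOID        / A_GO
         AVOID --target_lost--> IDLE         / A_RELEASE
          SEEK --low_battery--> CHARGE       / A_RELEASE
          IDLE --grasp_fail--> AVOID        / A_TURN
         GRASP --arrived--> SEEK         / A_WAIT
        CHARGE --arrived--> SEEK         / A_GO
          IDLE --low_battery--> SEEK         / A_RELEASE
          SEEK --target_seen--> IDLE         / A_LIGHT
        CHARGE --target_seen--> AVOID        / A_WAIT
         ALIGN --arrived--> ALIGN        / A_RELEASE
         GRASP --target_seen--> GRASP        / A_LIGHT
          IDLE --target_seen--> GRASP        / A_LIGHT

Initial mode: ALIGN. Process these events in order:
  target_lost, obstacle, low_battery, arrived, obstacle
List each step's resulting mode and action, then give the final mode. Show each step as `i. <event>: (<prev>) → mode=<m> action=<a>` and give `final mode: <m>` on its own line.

final mode: AVOID

1. target_lost: (ALIGN) → mode=IDLE action=A_GO
2. obstacle: (IDLE) → mode=CHARGE action=A_TURN
3. low_battery: (CHARGE) → mode=GRASP action=A_LIGHT
4. arrived: (GRASP) → mode=SEEK action=A_WAIT
5. obstacle: (SEEK) → mode=AVOID action=A_WAIT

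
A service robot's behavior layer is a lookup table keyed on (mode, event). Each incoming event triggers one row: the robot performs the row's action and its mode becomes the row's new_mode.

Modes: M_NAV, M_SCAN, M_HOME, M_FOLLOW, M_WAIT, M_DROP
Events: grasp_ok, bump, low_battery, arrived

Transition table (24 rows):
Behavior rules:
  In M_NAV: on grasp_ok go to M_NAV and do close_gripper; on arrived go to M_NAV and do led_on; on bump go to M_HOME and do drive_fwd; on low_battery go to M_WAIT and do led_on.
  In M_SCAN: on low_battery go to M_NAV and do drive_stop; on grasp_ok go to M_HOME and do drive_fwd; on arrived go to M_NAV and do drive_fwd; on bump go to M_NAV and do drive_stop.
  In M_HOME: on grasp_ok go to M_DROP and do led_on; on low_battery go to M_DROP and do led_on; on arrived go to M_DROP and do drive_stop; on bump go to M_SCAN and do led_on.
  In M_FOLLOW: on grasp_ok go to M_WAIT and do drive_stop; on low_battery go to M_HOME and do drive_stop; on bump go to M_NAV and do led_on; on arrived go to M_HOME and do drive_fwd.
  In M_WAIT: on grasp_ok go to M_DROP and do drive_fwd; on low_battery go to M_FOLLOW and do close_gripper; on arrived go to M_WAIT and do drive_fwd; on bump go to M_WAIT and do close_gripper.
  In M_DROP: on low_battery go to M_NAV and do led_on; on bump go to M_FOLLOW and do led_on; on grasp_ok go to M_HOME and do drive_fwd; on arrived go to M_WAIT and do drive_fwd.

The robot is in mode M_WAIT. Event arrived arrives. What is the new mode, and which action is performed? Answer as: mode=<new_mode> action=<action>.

current mode = M_WAIT; filter table to that mode:
  (M_WAIT, grasp_ok) → (M_DROP, drive_fwd)
  (M_WAIT, low_battery) → (M_FOLLOW, close_gripper)
  (M_WAIT, arrived) → (M_WAIT, drive_fwd)  ← event matches
  (M_WAIT, bump) → (M_WAIT, close_gripper)
event = arrived selects (M_WAIT, drive_fwd)

mode=M_WAIT action=drive_fwd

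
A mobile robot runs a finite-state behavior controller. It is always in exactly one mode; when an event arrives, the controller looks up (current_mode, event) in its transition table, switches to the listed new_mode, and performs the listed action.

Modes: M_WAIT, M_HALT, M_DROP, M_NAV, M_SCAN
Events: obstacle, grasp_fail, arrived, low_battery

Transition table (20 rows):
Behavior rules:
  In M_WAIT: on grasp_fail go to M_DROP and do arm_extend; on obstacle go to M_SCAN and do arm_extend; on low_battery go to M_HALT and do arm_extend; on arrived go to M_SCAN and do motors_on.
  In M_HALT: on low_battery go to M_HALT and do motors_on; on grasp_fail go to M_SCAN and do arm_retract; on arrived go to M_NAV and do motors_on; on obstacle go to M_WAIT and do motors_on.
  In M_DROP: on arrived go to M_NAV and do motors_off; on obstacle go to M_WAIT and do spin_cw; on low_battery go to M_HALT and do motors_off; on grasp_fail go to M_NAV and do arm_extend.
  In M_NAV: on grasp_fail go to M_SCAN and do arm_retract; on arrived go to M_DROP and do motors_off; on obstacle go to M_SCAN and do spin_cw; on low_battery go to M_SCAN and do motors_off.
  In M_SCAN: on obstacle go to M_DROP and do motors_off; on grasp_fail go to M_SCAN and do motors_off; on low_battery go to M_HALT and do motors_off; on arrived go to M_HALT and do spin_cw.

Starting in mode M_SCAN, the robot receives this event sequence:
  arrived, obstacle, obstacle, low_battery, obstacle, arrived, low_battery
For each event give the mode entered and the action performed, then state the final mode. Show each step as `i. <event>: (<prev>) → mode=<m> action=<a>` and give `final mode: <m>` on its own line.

1. arrived: (M_SCAN) → mode=M_HALT action=spin_cw
2. obstacle: (M_HALT) → mode=M_WAIT action=motors_on
3. obstacle: (M_WAIT) → mode=M_SCAN action=arm_extend
4. low_battery: (M_SCAN) → mode=M_HALT action=motors_off
5. obstacle: (M_HALT) → mode=M_WAIT action=motors_on
6. arrived: (M_WAIT) → mode=M_SCAN action=motors_on
7. low_battery: (M_SCAN) → mode=M_HALT action=motors_off

final mode: M_HALT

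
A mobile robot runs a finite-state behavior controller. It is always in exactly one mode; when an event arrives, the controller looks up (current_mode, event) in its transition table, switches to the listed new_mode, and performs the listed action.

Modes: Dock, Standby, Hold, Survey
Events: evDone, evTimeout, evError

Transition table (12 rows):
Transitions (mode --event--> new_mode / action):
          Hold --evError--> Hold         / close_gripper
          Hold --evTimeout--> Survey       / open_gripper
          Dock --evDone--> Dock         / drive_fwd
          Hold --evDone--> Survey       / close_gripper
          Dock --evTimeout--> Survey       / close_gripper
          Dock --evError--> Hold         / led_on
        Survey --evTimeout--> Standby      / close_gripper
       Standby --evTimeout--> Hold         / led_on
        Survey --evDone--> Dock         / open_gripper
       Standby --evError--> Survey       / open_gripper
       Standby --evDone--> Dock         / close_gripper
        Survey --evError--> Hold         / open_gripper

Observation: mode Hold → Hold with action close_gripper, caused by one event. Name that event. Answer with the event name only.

try evDone: (Hold, evDone) → (Survey, close_gripper)
try evTimeout: (Hold, evTimeout) → (Survey, open_gripper)
try evError: (Hold, evError) → (Hold, close_gripper)  ← matches

evError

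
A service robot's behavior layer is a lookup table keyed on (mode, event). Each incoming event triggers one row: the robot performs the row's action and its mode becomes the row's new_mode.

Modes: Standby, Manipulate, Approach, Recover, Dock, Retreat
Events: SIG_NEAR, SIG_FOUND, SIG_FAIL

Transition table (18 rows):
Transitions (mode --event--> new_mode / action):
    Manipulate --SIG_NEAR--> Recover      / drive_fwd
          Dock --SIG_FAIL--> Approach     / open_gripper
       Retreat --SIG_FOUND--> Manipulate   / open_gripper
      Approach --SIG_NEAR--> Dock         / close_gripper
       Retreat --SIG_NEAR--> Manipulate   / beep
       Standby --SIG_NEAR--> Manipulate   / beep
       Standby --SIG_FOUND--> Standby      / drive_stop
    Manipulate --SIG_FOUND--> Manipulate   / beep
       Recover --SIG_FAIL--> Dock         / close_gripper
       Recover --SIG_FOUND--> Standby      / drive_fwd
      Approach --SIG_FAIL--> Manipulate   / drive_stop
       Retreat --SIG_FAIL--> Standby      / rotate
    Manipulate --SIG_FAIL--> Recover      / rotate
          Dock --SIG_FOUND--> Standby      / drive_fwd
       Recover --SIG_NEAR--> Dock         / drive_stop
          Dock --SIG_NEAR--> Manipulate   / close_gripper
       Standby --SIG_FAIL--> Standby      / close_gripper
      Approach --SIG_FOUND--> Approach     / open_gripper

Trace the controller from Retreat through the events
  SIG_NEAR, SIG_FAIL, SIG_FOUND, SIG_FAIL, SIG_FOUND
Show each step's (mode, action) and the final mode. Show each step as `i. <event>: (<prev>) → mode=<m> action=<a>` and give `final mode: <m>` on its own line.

1. SIG_NEAR: (Retreat) → mode=Manipulate action=beep
2. SIG_FAIL: (Manipulate) → mode=Recover action=rotate
3. SIG_FOUND: (Recover) → mode=Standby action=drive_fwd
4. SIG_FAIL: (Standby) → mode=Standby action=close_gripper
5. SIG_FOUND: (Standby) → mode=Standby action=drive_stop

final mode: Standby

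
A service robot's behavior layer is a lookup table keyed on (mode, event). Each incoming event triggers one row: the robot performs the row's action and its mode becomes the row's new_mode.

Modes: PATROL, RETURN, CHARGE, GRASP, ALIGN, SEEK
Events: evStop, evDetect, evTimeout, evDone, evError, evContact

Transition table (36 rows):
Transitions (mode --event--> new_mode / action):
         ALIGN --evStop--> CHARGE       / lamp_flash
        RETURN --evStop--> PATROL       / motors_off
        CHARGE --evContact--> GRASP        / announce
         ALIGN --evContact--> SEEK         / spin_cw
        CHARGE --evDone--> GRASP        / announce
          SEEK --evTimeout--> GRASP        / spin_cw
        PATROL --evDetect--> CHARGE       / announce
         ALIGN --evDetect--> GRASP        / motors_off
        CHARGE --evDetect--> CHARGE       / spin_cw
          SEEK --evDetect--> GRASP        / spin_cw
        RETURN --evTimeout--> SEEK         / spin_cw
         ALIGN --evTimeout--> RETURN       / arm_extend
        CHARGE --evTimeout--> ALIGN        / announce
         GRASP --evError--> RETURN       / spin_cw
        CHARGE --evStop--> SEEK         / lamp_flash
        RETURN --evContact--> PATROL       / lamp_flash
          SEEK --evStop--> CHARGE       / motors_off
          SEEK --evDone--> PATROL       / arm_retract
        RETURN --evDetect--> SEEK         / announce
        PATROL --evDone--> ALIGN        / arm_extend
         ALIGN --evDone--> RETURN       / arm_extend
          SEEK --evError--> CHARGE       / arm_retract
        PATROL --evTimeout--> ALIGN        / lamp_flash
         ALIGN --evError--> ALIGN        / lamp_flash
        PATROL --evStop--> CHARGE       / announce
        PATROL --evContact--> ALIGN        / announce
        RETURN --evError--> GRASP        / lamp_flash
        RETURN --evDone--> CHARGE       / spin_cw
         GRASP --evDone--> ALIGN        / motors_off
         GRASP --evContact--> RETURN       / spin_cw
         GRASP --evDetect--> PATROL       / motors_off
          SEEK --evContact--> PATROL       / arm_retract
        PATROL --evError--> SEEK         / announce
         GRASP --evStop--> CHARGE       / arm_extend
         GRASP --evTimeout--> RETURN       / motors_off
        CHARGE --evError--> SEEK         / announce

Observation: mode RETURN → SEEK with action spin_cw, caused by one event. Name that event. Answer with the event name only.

try evStop: (RETURN, evStop) → (PATROL, motors_off)
try evDetect: (RETURN, evDetect) → (SEEK, announce)
try evTimeout: (RETURN, evTimeout) → (SEEK, spin_cw)  ← matches
try evDone: (RETURN, evDone) → (CHARGE, spin_cw)
try evError: (RETURN, evError) → (GRASP, lamp_flash)
try evContact: (RETURN, evContact) → (PATROL, lamp_flash)

evTimeout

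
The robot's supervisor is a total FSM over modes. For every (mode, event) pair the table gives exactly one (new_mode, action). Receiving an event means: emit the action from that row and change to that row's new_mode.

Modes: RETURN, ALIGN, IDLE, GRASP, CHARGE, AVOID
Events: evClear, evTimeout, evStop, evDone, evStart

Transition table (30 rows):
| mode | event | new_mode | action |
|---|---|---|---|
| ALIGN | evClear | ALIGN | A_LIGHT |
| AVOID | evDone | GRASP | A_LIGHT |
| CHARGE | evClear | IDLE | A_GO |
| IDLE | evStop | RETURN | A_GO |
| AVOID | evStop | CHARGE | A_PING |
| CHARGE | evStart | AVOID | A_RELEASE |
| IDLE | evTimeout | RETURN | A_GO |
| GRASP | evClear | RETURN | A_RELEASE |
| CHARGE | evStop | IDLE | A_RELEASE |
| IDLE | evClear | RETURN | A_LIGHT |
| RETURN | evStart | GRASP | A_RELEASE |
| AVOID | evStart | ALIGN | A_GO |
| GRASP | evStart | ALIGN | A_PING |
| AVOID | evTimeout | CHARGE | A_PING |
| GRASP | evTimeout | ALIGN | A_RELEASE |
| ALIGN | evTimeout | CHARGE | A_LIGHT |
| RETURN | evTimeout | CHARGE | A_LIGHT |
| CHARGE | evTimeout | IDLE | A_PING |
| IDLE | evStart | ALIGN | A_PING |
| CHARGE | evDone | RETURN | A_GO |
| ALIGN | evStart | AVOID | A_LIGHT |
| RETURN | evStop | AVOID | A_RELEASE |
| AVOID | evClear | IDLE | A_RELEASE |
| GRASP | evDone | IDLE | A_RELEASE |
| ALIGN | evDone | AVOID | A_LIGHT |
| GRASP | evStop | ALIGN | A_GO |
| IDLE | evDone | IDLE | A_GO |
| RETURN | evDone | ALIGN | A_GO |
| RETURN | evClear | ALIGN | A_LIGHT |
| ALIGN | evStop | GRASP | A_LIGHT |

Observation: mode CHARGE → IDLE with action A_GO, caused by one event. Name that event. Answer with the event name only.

try evClear: (CHARGE, evClear) → (IDLE, A_GO)  ← matches
try evTimeout: (CHARGE, evTimeout) → (IDLE, A_PING)
try evStop: (CHARGE, evStop) → (IDLE, A_RELEASE)
try evDone: (CHARGE, evDone) → (RETURN, A_GO)
try evStart: (CHARGE, evStart) → (AVOID, A_RELEASE)

evClear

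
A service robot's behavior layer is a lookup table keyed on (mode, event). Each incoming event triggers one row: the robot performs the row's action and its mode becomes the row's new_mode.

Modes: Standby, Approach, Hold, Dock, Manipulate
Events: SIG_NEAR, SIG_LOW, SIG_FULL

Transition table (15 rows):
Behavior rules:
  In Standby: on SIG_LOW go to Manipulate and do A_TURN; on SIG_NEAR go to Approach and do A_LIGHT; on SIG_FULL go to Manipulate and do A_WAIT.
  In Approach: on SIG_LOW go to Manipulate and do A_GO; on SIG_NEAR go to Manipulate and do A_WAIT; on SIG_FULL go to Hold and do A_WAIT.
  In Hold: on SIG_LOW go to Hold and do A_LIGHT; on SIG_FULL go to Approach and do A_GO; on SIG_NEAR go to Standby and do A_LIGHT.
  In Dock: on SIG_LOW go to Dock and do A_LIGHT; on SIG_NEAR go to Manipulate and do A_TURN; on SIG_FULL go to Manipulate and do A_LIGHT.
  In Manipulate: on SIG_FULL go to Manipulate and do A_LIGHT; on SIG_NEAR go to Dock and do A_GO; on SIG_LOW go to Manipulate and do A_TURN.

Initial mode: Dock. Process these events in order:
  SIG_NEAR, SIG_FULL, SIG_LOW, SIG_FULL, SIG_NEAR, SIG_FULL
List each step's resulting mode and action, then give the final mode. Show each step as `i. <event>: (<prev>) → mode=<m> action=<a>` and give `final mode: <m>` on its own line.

final mode: Manipulate

1. SIG_NEAR: (Dock) → mode=Manipulate action=A_TURN
2. SIG_FULL: (Manipulate) → mode=Manipulate action=A_LIGHT
3. SIG_LOW: (Manipulate) → mode=Manipulate action=A_TURN
4. SIG_FULL: (Manipulate) → mode=Manipulate action=A_LIGHT
5. SIG_NEAR: (Manipulate) → mode=Dock action=A_GO
6. SIG_FULL: (Dock) → mode=Manipulate action=A_LIGHT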